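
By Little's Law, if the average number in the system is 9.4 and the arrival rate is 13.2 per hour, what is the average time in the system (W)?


W = L / lambda = 9.4 / 13.2 = 0.7121 hours

0.7121 hours


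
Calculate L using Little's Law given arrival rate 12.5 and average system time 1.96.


L = lambda * W = 12.5 * 1.96 = 24.5

24.5


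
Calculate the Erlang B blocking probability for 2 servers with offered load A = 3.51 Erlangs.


B(N,A) = (A^N/N!) / sum(A^k/k!, k=0..N) with N=2, A=3.51 = 0.5773

0.5773


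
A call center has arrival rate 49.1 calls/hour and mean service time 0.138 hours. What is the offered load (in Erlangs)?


Offered load a = lambda * E[S] = 49.1 * 0.138 = 6.78 Erlangs

6.78 Erlangs


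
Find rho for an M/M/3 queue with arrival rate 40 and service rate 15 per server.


rho = lambda/(c*mu) = 40/(3*15) = 0.8889

0.8889


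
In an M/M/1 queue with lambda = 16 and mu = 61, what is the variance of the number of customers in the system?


rho = 16/61; Var(N) = rho/(1-rho)^2 = 0.48

0.48


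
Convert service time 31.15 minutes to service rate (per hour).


mu = 60 / avg_service_time = 60 / 31.15 = 1.93 per hour

1.93 per hour


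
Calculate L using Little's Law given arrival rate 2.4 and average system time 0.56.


L = lambda * W = 2.4 * 0.56 = 1.34

1.34


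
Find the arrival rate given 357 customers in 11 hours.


lambda = total arrivals / time = 357 / 11 = 32.45 per hour

32.45 per hour


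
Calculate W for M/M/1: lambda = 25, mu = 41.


W = 1/(mu - lambda) = 1/(41 - 25) = 0.0625 hours

0.0625 hours


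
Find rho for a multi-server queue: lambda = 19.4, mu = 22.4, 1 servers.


rho = lambda / (c * mu) = 19.4 / (1 * 22.4) = 0.8661

0.8661


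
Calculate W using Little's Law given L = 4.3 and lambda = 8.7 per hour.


W = L / lambda = 4.3 / 8.7 = 0.4943 hours

0.4943 hours


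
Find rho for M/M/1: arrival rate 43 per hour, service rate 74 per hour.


rho = lambda/mu = 43/74 = 0.5811

0.5811


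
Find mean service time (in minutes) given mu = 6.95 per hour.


Mean service time = 60/mu = 60/6.95 = 8.63 minutes

8.63 minutes


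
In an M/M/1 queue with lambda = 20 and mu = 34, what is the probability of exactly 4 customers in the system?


rho = 20/34; P(n) = (1-rho)*rho^n = (1-20/34)*(20/34)^4 = 0.0493

0.0493


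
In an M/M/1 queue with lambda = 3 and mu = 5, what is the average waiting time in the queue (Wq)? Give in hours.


rho = 3/5; Wq = rho/(mu - lambda) = 0.3 hours

0.3 hours


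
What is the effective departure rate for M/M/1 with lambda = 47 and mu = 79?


For a stable queue (lambda < mu), throughput = lambda = 47 per hour

47 per hour


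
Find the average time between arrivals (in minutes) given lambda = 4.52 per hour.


Mean interarrival time = 60/lambda = 60/4.52 = 13.27 minutes

13.27 minutes


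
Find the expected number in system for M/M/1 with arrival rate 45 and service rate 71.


rho = 45/71; L = rho/(1-rho) = 1.73

1.73


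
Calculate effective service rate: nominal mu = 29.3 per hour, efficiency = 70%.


Effective rate = mu * efficiency = 29.3 * 0.7 = 20.51 per hour

20.51 per hour


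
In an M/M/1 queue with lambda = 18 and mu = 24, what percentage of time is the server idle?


Idle fraction = (1 - rho) * 100 = (1 - 18/24) * 100 = 25.0%

25.0%


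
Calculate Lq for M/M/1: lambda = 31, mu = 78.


rho = 31/78; Lq = rho^2/(1-rho) = 0.26

0.26


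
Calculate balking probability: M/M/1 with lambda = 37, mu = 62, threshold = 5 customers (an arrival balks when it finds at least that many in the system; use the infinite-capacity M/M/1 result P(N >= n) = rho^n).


P(N >= 5) = rho^5 = (37/62)^5 = 0.0757

0.0757


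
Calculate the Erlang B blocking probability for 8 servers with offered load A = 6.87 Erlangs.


B(N,A) = (A^N/N!) / sum(A^k/k!, k=0..N) with N=8, A=6.87 = 0.1713

0.1713


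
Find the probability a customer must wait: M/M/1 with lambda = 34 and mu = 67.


P(wait) = rho = lambda/mu = 34/67 = 0.5075

0.5075


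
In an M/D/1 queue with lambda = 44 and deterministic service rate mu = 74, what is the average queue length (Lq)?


M/D/1: Lq = rho^2 / (2*(1-rho)) where rho = 44/74; Lq = 0.44

0.44


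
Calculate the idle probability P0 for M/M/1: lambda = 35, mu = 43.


P0 = 1 - rho = 1 - 35/43 = 0.186

0.186


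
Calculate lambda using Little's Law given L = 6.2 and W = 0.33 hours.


lambda = L / W = 6.2 / 0.33 = 18.79 per hour

18.79 per hour


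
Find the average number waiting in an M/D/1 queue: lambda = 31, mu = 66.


M/D/1: Lq = rho^2 / (2*(1-rho)) where rho = 31/66; Lq = 0.21

0.21


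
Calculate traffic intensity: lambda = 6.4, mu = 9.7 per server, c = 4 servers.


rho = lambda / (c * mu) = 6.4 / (4 * 9.7) = 0.1649

0.1649


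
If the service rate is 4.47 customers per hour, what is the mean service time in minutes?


Mean service time = 60/mu = 60/4.47 = 13.42 minutes

13.42 minutes


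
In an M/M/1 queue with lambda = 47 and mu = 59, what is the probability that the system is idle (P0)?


P0 = 1 - rho = 1 - 47/59 = 0.2034

0.2034


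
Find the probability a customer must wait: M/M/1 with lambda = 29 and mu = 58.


P(wait) = rho = lambda/mu = 29/58 = 0.5

0.5


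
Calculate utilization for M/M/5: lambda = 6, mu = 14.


rho = lambda/(c*mu) = 6/(5*14) = 0.0857

0.0857


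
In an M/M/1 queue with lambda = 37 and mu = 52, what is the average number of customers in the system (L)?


rho = 37/52; L = rho/(1-rho) = 2.47

2.47


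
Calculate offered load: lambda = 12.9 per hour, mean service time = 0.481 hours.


Offered load a = lambda * E[S] = 12.9 * 0.481 = 6.2 Erlangs

6.2 Erlangs


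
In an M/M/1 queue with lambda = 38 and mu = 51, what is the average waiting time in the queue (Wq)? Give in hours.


rho = 38/51; Wq = rho/(mu - lambda) = 0.0573 hours

0.0573 hours


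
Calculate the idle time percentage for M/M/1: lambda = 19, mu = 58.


Idle fraction = (1 - rho) * 100 = (1 - 19/58) * 100 = 67.2%

67.2%


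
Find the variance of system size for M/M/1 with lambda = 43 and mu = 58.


rho = 43/58; Var(N) = rho/(1-rho)^2 = 11.08

11.08


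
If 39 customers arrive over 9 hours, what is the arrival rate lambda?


lambda = total arrivals / time = 39 / 9 = 4.33 per hour

4.33 per hour


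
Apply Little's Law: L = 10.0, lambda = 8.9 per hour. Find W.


W = L / lambda = 10.0 / 8.9 = 1.1236 hours

1.1236 hours


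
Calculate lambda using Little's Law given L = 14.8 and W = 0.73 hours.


lambda = L / W = 14.8 / 0.73 = 20.27 per hour

20.27 per hour


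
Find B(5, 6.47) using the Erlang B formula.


B(N,A) = (A^N/N!) / sum(A^k/k!, k=0..N) with N=5, A=6.47 = 0.392

0.392


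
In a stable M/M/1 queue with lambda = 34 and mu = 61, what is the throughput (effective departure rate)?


For a stable queue (lambda < mu), throughput = lambda = 34 per hour

34 per hour


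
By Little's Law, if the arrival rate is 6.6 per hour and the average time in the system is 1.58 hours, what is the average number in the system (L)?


L = lambda * W = 6.6 * 1.58 = 10.43

10.43


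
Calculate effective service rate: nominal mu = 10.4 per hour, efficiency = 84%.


Effective rate = mu * efficiency = 10.4 * 0.84 = 8.74 per hour

8.74 per hour


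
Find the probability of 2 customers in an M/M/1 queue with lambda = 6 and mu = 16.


rho = 6/16; P(n) = (1-rho)*rho^n = (1-6/16)*(6/16)^2 = 0.0879

0.0879


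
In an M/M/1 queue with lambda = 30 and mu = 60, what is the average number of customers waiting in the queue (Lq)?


rho = 30/60; Lq = rho^2/(1-rho) = 0.5

0.5


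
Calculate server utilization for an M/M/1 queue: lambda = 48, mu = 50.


rho = lambda/mu = 48/50 = 0.96

0.96


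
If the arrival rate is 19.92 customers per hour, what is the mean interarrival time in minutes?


Mean interarrival time = 60/lambda = 60/19.92 = 3.01 minutes

3.01 minutes


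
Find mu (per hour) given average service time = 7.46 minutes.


mu = 60 / avg_service_time = 60 / 7.46 = 8.04 per hour

8.04 per hour


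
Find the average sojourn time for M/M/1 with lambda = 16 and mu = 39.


W = 1/(mu - lambda) = 1/(39 - 16) = 0.0435 hours

0.0435 hours


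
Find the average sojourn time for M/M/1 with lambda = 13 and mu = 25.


W = 1/(mu - lambda) = 1/(25 - 13) = 0.0833 hours

0.0833 hours


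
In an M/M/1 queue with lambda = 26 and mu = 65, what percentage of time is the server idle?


Idle fraction = (1 - rho) * 100 = (1 - 26/65) * 100 = 60.0%

60.0%


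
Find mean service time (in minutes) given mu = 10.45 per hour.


Mean service time = 60/mu = 60/10.45 = 5.74 minutes

5.74 minutes


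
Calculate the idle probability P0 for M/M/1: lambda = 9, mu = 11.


P0 = 1 - rho = 1 - 9/11 = 0.1818

0.1818


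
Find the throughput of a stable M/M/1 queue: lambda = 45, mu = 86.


For a stable queue (lambda < mu), throughput = lambda = 45 per hour

45 per hour


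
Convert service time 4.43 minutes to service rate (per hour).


mu = 60 / avg_service_time = 60 / 4.43 = 13.54 per hour

13.54 per hour


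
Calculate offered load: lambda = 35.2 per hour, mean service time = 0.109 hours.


Offered load a = lambda * E[S] = 35.2 * 0.109 = 3.84 Erlangs

3.84 Erlangs


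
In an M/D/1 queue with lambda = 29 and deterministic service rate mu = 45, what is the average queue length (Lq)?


M/D/1: Lq = rho^2 / (2*(1-rho)) where rho = 29/45; Lq = 0.58

0.58


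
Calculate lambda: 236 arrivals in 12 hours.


lambda = total arrivals / time = 236 / 12 = 19.67 per hour

19.67 per hour


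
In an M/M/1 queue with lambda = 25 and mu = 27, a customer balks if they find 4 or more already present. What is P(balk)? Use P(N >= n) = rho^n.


P(N >= 4) = rho^4 = (25/27)^4 = 0.735

0.735


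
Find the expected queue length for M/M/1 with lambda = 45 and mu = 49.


rho = 45/49; Lq = rho^2/(1-rho) = 10.33

10.33


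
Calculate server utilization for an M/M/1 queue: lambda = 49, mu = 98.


rho = lambda/mu = 49/98 = 0.5

0.5


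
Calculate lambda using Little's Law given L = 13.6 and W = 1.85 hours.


lambda = L / W = 13.6 / 1.85 = 7.35 per hour

7.35 per hour


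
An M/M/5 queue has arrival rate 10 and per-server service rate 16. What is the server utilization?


rho = lambda/(c*mu) = 10/(5*16) = 0.125

0.125


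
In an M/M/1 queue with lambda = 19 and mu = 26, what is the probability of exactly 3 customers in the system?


rho = 19/26; P(n) = (1-rho)*rho^n = (1-19/26)*(19/26)^3 = 0.1051

0.1051


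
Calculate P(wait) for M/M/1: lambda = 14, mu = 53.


P(wait) = rho = lambda/mu = 14/53 = 0.2642

0.2642


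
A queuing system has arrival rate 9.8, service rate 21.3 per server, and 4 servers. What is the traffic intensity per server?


rho = lambda / (c * mu) = 9.8 / (4 * 21.3) = 0.115

0.115


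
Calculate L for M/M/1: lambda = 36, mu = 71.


rho = 36/71; L = rho/(1-rho) = 1.03

1.03


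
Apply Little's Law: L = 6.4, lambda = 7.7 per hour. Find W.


W = L / lambda = 6.4 / 7.7 = 0.8312 hours

0.8312 hours


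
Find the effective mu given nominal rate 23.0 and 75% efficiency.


Effective rate = mu * efficiency = 23.0 * 0.75 = 17.25 per hour

17.25 per hour


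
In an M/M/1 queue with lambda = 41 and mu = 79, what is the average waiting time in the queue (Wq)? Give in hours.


rho = 41/79; Wq = rho/(mu - lambda) = 0.0137 hours

0.0137 hours


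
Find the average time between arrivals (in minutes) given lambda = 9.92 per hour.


Mean interarrival time = 60/lambda = 60/9.92 = 6.05 minutes

6.05 minutes


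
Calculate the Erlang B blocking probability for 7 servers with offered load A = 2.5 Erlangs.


B(N,A) = (A^N/N!) / sum(A^k/k!, k=0..N) with N=7, A=2.5 = 0.01

0.01


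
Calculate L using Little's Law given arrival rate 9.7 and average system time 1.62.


L = lambda * W = 9.7 * 1.62 = 15.71

15.71


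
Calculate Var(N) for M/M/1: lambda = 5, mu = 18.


rho = 5/18; Var(N) = rho/(1-rho)^2 = 0.53

0.53


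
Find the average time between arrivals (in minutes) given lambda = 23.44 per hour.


Mean interarrival time = 60/lambda = 60/23.44 = 2.56 minutes

2.56 minutes


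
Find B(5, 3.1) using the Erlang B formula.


B(N,A) = (A^N/N!) / sum(A^k/k!, k=0..N) with N=5, A=3.1 = 0.1187

0.1187


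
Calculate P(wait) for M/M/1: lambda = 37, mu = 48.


P(wait) = rho = lambda/mu = 37/48 = 0.7708

0.7708


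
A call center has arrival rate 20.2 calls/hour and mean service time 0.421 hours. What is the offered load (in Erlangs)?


Offered load a = lambda * E[S] = 20.2 * 0.421 = 8.5 Erlangs

8.5 Erlangs


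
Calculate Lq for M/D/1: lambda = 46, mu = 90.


M/D/1: Lq = rho^2 / (2*(1-rho)) where rho = 46/90; Lq = 0.27

0.27


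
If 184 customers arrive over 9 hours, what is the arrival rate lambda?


lambda = total arrivals / time = 184 / 9 = 20.44 per hour

20.44 per hour


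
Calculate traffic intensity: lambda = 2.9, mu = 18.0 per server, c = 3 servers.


rho = lambda / (c * mu) = 2.9 / (3 * 18.0) = 0.0537

0.0537


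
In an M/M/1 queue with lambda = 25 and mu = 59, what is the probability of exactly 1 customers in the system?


rho = 25/59; P(n) = (1-rho)*rho^n = (1-25/59)*(25/59)^1 = 0.2442

0.2442


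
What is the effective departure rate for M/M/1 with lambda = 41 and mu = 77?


For a stable queue (lambda < mu), throughput = lambda = 41 per hour

41 per hour


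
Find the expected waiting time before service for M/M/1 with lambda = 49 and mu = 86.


rho = 49/86; Wq = rho/(mu - lambda) = 0.0154 hours

0.0154 hours


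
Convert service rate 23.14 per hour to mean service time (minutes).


Mean service time = 60/mu = 60/23.14 = 2.59 minutes

2.59 minutes


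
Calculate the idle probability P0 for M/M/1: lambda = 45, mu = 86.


P0 = 1 - rho = 1 - 45/86 = 0.4767

0.4767


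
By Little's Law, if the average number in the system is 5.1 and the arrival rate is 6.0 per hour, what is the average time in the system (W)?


W = L / lambda = 5.1 / 6.0 = 0.85 hours

0.85 hours


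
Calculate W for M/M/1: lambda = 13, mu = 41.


W = 1/(mu - lambda) = 1/(41 - 13) = 0.0357 hours

0.0357 hours


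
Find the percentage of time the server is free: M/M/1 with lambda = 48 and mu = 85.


Idle fraction = (1 - rho) * 100 = (1 - 48/85) * 100 = 43.5%

43.5%


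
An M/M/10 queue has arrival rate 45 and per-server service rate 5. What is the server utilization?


rho = lambda/(c*mu) = 45/(10*5) = 0.9

0.9


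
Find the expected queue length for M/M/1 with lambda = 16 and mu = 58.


rho = 16/58; Lq = rho^2/(1-rho) = 0.11

0.11


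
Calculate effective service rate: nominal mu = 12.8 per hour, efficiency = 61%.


Effective rate = mu * efficiency = 12.8 * 0.61 = 7.81 per hour

7.81 per hour


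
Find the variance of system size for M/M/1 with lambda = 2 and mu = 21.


rho = 2/21; Var(N) = rho/(1-rho)^2 = 0.12

0.12


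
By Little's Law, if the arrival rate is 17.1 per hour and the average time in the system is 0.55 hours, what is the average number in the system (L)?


L = lambda * W = 17.1 * 0.55 = 9.41

9.41


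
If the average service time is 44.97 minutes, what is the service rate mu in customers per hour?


mu = 60 / avg_service_time = 60 / 44.97 = 1.33 per hour

1.33 per hour


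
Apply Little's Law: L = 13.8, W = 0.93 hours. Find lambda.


lambda = L / W = 13.8 / 0.93 = 14.84 per hour

14.84 per hour


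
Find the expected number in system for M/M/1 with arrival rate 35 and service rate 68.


rho = 35/68; L = rho/(1-rho) = 1.06

1.06


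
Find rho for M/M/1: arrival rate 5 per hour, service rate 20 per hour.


rho = lambda/mu = 5/20 = 0.25

0.25


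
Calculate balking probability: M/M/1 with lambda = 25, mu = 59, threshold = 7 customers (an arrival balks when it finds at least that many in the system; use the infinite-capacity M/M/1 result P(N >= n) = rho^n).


P(N >= 7) = rho^7 = (25/59)^7 = 0.0025

0.0025


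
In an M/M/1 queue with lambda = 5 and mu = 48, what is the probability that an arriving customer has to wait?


P(wait) = rho = lambda/mu = 5/48 = 0.1042

0.1042


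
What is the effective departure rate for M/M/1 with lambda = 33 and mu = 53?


For a stable queue (lambda < mu), throughput = lambda = 33 per hour

33 per hour


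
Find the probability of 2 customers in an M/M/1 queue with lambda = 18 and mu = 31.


rho = 18/31; P(n) = (1-rho)*rho^n = (1-18/31)*(18/31)^2 = 0.1414

0.1414


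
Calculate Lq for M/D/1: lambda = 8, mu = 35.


M/D/1: Lq = rho^2 / (2*(1-rho)) where rho = 8/35; Lq = 0.03

0.03


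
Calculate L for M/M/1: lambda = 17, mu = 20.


rho = 17/20; L = rho/(1-rho) = 5.67

5.67


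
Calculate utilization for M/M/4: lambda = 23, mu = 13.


rho = lambda/(c*mu) = 23/(4*13) = 0.4423

0.4423


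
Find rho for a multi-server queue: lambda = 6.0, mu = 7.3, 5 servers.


rho = lambda / (c * mu) = 6.0 / (5 * 7.3) = 0.1644

0.1644


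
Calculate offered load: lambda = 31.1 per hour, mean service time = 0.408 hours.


Offered load a = lambda * E[S] = 31.1 * 0.408 = 12.69 Erlangs

12.69 Erlangs


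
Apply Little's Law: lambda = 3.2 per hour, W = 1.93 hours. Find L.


L = lambda * W = 3.2 * 1.93 = 6.18

6.18


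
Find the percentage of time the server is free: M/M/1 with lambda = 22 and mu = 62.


Idle fraction = (1 - rho) * 100 = (1 - 22/62) * 100 = 64.5%

64.5%


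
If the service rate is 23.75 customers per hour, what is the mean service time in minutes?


Mean service time = 60/mu = 60/23.75 = 2.53 minutes

2.53 minutes


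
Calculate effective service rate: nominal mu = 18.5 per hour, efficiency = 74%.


Effective rate = mu * efficiency = 18.5 * 0.74 = 13.69 per hour

13.69 per hour


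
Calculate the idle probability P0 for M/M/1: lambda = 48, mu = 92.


P0 = 1 - rho = 1 - 48/92 = 0.4783

0.4783


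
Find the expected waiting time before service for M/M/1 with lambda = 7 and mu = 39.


rho = 7/39; Wq = rho/(mu - lambda) = 0.0056 hours

0.0056 hours


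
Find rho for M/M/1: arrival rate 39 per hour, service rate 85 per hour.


rho = lambda/mu = 39/85 = 0.4588

0.4588


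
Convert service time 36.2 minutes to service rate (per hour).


mu = 60 / avg_service_time = 60 / 36.2 = 1.66 per hour

1.66 per hour


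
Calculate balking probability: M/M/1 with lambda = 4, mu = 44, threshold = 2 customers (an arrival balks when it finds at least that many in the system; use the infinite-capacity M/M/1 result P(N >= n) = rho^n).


P(N >= 2) = rho^2 = (4/44)^2 = 0.0083

0.0083


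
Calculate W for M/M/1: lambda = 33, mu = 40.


W = 1/(mu - lambda) = 1/(40 - 33) = 0.1429 hours

0.1429 hours


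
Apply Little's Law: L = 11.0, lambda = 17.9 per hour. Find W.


W = L / lambda = 11.0 / 17.9 = 0.6145 hours

0.6145 hours


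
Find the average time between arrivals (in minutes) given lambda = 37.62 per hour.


Mean interarrival time = 60/lambda = 60/37.62 = 1.59 minutes

1.59 minutes


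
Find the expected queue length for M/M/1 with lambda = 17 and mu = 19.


rho = 17/19; Lq = rho^2/(1-rho) = 7.61

7.61


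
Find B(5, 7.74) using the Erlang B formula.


B(N,A) = (A^N/N!) / sum(A^k/k!, k=0..N) with N=5, A=7.74 = 0.4658

0.4658


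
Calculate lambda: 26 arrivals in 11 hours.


lambda = total arrivals / time = 26 / 11 = 2.36 per hour

2.36 per hour


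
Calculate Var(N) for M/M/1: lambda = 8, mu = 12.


rho = 8/12; Var(N) = rho/(1-rho)^2 = 6.0

6.0


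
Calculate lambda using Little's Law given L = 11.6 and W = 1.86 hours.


lambda = L / W = 11.6 / 1.86 = 6.24 per hour

6.24 per hour


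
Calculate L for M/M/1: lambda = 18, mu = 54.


rho = 18/54; L = rho/(1-rho) = 0.5

0.5


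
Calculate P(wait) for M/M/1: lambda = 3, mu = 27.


P(wait) = rho = lambda/mu = 3/27 = 0.1111

0.1111


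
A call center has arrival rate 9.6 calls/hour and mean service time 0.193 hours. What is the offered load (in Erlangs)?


Offered load a = lambda * E[S] = 9.6 * 0.193 = 1.85 Erlangs

1.85 Erlangs


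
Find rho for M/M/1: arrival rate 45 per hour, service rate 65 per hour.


rho = lambda/mu = 45/65 = 0.6923

0.6923


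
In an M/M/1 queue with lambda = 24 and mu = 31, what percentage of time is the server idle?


Idle fraction = (1 - rho) * 100 = (1 - 24/31) * 100 = 22.6%

22.6%


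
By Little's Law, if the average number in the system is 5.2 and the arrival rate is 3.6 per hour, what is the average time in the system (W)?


W = L / lambda = 5.2 / 3.6 = 1.4444 hours

1.4444 hours


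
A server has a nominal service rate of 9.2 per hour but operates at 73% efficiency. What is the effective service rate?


Effective rate = mu * efficiency = 9.2 * 0.73 = 6.72 per hour

6.72 per hour


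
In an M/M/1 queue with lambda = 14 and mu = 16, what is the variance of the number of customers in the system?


rho = 14/16; Var(N) = rho/(1-rho)^2 = 56.0

56.0


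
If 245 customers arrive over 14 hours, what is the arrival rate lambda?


lambda = total arrivals / time = 245 / 14 = 17.5 per hour

17.5 per hour


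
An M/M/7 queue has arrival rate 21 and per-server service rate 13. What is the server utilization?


rho = lambda/(c*mu) = 21/(7*13) = 0.2308

0.2308


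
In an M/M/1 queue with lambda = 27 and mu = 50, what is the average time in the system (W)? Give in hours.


W = 1/(mu - lambda) = 1/(50 - 27) = 0.0435 hours

0.0435 hours


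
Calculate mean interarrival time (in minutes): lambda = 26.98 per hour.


Mean interarrival time = 60/lambda = 60/26.98 = 2.22 minutes

2.22 minutes


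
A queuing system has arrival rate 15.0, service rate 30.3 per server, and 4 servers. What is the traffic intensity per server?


rho = lambda / (c * mu) = 15.0 / (4 * 30.3) = 0.1238

0.1238


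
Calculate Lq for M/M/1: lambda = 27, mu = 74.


rho = 27/74; Lq = rho^2/(1-rho) = 0.21

0.21


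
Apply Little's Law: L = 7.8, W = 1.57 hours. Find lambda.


lambda = L / W = 7.8 / 1.57 = 4.97 per hour

4.97 per hour


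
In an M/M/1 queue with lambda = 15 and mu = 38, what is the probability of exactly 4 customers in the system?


rho = 15/38; P(n) = (1-rho)*rho^n = (1-15/38)*(15/38)^4 = 0.0147

0.0147


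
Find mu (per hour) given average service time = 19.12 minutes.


mu = 60 / avg_service_time = 60 / 19.12 = 3.14 per hour

3.14 per hour


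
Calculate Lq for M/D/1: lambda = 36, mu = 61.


M/D/1: Lq = rho^2 / (2*(1-rho)) where rho = 36/61; Lq = 0.42

0.42


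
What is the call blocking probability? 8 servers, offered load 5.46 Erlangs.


B(N,A) = (A^N/N!) / sum(A^k/k!, k=0..N) with N=8, A=5.46 = 0.0928

0.0928


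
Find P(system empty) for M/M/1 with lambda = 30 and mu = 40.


P0 = 1 - rho = 1 - 30/40 = 0.25

0.25


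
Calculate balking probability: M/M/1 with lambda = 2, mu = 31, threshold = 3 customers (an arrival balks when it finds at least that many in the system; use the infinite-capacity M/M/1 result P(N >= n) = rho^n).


P(N >= 3) = rho^3 = (2/31)^3 = 0.0003

0.0003


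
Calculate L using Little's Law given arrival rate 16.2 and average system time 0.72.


L = lambda * W = 16.2 * 0.72 = 11.66

11.66


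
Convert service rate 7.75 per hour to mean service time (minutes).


Mean service time = 60/mu = 60/7.75 = 7.74 minutes

7.74 minutes


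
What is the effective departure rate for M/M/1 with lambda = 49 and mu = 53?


For a stable queue (lambda < mu), throughput = lambda = 49 per hour

49 per hour


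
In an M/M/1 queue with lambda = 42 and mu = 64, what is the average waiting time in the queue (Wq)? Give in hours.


rho = 42/64; Wq = rho/(mu - lambda) = 0.0298 hours

0.0298 hours


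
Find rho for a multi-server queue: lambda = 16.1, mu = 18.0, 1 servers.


rho = lambda / (c * mu) = 16.1 / (1 * 18.0) = 0.8944

0.8944


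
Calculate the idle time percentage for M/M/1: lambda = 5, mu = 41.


Idle fraction = (1 - rho) * 100 = (1 - 5/41) * 100 = 87.8%

87.8%


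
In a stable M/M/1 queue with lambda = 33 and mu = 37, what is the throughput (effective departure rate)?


For a stable queue (lambda < mu), throughput = lambda = 33 per hour

33 per hour


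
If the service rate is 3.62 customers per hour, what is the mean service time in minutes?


Mean service time = 60/mu = 60/3.62 = 16.57 minutes

16.57 minutes


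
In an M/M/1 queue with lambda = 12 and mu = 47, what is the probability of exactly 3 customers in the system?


rho = 12/47; P(n) = (1-rho)*rho^n = (1-12/47)*(12/47)^3 = 0.0124

0.0124


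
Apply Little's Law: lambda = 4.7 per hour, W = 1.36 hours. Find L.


L = lambda * W = 4.7 * 1.36 = 6.39

6.39


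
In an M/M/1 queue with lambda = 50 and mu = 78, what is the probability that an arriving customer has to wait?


P(wait) = rho = lambda/mu = 50/78 = 0.641

0.641


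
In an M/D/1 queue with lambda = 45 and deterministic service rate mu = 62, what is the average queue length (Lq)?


M/D/1: Lq = rho^2 / (2*(1-rho)) where rho = 45/62; Lq = 0.96

0.96


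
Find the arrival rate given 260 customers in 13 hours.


lambda = total arrivals / time = 260 / 13 = 20.0 per hour

20.0 per hour


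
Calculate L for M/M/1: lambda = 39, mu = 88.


rho = 39/88; L = rho/(1-rho) = 0.8

0.8


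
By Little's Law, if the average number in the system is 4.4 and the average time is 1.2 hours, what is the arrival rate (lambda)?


lambda = L / W = 4.4 / 1.2 = 3.67 per hour

3.67 per hour


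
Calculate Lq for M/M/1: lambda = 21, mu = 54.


rho = 21/54; Lq = rho^2/(1-rho) = 0.25

0.25


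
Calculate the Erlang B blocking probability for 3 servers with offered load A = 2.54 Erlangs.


B(N,A) = (A^N/N!) / sum(A^k/k!, k=0..N) with N=3, A=2.54 = 0.2876

0.2876


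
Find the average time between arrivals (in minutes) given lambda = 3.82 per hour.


Mean interarrival time = 60/lambda = 60/3.82 = 15.71 minutes

15.71 minutes


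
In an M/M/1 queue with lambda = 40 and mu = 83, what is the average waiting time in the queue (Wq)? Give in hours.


rho = 40/83; Wq = rho/(mu - lambda) = 0.0112 hours

0.0112 hours


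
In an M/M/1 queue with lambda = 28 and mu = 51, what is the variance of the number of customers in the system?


rho = 28/51; Var(N) = rho/(1-rho)^2 = 2.7

2.7


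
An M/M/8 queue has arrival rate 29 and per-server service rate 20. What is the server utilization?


rho = lambda/(c*mu) = 29/(8*20) = 0.1813

0.1813


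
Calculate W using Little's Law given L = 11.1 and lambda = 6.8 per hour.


W = L / lambda = 11.1 / 6.8 = 1.6324 hours

1.6324 hours


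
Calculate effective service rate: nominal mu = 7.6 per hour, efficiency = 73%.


Effective rate = mu * efficiency = 7.6 * 0.73 = 5.55 per hour

5.55 per hour


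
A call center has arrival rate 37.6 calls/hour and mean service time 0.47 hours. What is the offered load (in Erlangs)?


Offered load a = lambda * E[S] = 37.6 * 0.47 = 17.67 Erlangs

17.67 Erlangs


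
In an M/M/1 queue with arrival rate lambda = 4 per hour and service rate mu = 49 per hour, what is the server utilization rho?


rho = lambda/mu = 4/49 = 0.0816

0.0816


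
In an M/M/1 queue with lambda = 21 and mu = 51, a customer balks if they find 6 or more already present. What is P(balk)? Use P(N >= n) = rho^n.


P(N >= 6) = rho^6 = (21/51)^6 = 0.0049

0.0049


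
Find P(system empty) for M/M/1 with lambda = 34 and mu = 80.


P0 = 1 - rho = 1 - 34/80 = 0.575

0.575


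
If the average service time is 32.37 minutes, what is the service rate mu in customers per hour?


mu = 60 / avg_service_time = 60 / 32.37 = 1.85 per hour

1.85 per hour


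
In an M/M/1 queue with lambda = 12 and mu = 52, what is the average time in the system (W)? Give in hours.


W = 1/(mu - lambda) = 1/(52 - 12) = 0.025 hours

0.025 hours


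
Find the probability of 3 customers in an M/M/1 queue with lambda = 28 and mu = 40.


rho = 28/40; P(n) = (1-rho)*rho^n = (1-28/40)*(28/40)^3 = 0.1029

0.1029


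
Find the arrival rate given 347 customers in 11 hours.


lambda = total arrivals / time = 347 / 11 = 31.55 per hour

31.55 per hour


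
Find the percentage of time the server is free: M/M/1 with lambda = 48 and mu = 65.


Idle fraction = (1 - rho) * 100 = (1 - 48/65) * 100 = 26.2%

26.2%


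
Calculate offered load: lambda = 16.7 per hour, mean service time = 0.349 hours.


Offered load a = lambda * E[S] = 16.7 * 0.349 = 5.83 Erlangs

5.83 Erlangs


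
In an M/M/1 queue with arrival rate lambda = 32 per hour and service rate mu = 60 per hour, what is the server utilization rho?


rho = lambda/mu = 32/60 = 0.5333

0.5333


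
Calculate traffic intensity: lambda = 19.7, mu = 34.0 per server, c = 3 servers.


rho = lambda / (c * mu) = 19.7 / (3 * 34.0) = 0.1931

0.1931


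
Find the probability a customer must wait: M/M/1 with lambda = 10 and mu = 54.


P(wait) = rho = lambda/mu = 10/54 = 0.1852

0.1852


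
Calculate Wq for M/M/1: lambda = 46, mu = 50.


rho = 46/50; Wq = rho/(mu - lambda) = 0.23 hours

0.23 hours


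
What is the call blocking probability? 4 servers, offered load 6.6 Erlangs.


B(N,A) = (A^N/N!) / sum(A^k/k!, k=0..N) with N=4, A=6.6 = 0.5056

0.5056


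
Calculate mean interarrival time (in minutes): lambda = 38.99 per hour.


Mean interarrival time = 60/lambda = 60/38.99 = 1.54 minutes

1.54 minutes


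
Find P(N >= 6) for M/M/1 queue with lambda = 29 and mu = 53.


P(N >= 6) = rho^6 = (29/53)^6 = 0.0268

0.0268


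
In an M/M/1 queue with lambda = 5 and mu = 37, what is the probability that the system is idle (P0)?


P0 = 1 - rho = 1 - 5/37 = 0.8649

0.8649


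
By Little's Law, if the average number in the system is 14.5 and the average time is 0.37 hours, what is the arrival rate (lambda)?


lambda = L / W = 14.5 / 0.37 = 39.19 per hour

39.19 per hour


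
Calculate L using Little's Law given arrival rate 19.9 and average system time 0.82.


L = lambda * W = 19.9 * 0.82 = 16.32

16.32


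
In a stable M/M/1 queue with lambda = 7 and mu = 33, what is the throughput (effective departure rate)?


For a stable queue (lambda < mu), throughput = lambda = 7 per hour

7 per hour


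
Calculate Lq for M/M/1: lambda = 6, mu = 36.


rho = 6/36; Lq = rho^2/(1-rho) = 0.03

0.03


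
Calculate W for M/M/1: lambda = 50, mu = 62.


W = 1/(mu - lambda) = 1/(62 - 50) = 0.0833 hours

0.0833 hours


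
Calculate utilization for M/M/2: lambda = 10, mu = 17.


rho = lambda/(c*mu) = 10/(2*17) = 0.2941

0.2941


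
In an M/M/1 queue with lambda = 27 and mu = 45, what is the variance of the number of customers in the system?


rho = 27/45; Var(N) = rho/(1-rho)^2 = 3.75

3.75


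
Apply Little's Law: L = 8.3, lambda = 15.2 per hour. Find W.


W = L / lambda = 8.3 / 15.2 = 0.5461 hours

0.5461 hours


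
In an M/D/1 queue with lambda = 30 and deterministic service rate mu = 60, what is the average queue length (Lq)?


M/D/1: Lq = rho^2 / (2*(1-rho)) where rho = 30/60; Lq = 0.25

0.25


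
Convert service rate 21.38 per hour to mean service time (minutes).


Mean service time = 60/mu = 60/21.38 = 2.81 minutes

2.81 minutes


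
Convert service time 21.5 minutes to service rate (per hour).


mu = 60 / avg_service_time = 60 / 21.5 = 2.79 per hour

2.79 per hour


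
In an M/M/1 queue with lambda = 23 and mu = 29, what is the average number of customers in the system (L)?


rho = 23/29; L = rho/(1-rho) = 3.83

3.83


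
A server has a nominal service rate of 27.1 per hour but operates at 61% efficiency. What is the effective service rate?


Effective rate = mu * efficiency = 27.1 * 0.61 = 16.53 per hour

16.53 per hour


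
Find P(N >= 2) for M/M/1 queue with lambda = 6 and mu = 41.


P(N >= 2) = rho^2 = (6/41)^2 = 0.0214

0.0214


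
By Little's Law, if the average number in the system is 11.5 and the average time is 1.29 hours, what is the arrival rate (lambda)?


lambda = L / W = 11.5 / 1.29 = 8.91 per hour

8.91 per hour


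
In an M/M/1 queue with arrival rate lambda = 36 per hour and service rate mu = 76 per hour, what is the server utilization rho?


rho = lambda/mu = 36/76 = 0.4737

0.4737


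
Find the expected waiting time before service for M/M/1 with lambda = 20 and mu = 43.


rho = 20/43; Wq = rho/(mu - lambda) = 0.0202 hours

0.0202 hours


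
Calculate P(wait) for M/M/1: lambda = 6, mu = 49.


P(wait) = rho = lambda/mu = 6/49 = 0.1224

0.1224


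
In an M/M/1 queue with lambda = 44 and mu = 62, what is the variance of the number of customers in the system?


rho = 44/62; Var(N) = rho/(1-rho)^2 = 8.42

8.42


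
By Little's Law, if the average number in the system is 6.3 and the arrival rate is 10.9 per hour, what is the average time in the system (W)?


W = L / lambda = 6.3 / 10.9 = 0.578 hours

0.578 hours


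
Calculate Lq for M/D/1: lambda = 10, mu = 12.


M/D/1: Lq = rho^2 / (2*(1-rho)) where rho = 10/12; Lq = 2.08

2.08


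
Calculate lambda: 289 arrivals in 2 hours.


lambda = total arrivals / time = 289 / 2 = 144.5 per hour

144.5 per hour


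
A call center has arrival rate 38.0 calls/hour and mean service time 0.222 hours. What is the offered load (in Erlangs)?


Offered load a = lambda * E[S] = 38.0 * 0.222 = 8.44 Erlangs

8.44 Erlangs


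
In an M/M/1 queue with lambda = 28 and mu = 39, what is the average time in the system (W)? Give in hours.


W = 1/(mu - lambda) = 1/(39 - 28) = 0.0909 hours

0.0909 hours


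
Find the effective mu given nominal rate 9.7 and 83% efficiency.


Effective rate = mu * efficiency = 9.7 * 0.83 = 8.05 per hour

8.05 per hour


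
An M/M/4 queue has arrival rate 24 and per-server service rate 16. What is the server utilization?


rho = lambda/(c*mu) = 24/(4*16) = 0.375

0.375


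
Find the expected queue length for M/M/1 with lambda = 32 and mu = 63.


rho = 32/63; Lq = rho^2/(1-rho) = 0.52

0.52


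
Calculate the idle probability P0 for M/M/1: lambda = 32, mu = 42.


P0 = 1 - rho = 1 - 32/42 = 0.2381

0.2381


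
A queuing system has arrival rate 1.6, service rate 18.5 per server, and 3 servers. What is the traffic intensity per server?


rho = lambda / (c * mu) = 1.6 / (3 * 18.5) = 0.0288

0.0288


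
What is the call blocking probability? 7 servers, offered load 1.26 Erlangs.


B(N,A) = (A^N/N!) / sum(A^k/k!, k=0..N) with N=7, A=1.26 = 0.0003

0.0003


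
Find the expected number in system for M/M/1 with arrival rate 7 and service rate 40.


rho = 7/40; L = rho/(1-rho) = 0.21

0.21


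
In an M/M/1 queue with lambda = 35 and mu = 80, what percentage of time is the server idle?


Idle fraction = (1 - rho) * 100 = (1 - 35/80) * 100 = 56.3%

56.3%


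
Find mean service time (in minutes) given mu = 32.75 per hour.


Mean service time = 60/mu = 60/32.75 = 1.83 minutes

1.83 minutes


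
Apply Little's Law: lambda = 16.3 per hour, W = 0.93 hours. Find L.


L = lambda * W = 16.3 * 0.93 = 15.16

15.16


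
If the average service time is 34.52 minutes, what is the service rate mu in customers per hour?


mu = 60 / avg_service_time = 60 / 34.52 = 1.74 per hour

1.74 per hour


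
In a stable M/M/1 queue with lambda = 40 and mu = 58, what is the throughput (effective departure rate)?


For a stable queue (lambda < mu), throughput = lambda = 40 per hour

40 per hour


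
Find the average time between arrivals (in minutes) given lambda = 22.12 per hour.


Mean interarrival time = 60/lambda = 60/22.12 = 2.71 minutes

2.71 minutes


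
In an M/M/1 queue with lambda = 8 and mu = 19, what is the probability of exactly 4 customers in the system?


rho = 8/19; P(n) = (1-rho)*rho^n = (1-8/19)*(8/19)^4 = 0.0182

0.0182


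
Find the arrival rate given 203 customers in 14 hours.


lambda = total arrivals / time = 203 / 14 = 14.5 per hour

14.5 per hour


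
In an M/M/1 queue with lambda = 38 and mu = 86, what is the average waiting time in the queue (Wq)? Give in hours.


rho = 38/86; Wq = rho/(mu - lambda) = 0.0092 hours

0.0092 hours


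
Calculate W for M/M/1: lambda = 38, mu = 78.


W = 1/(mu - lambda) = 1/(78 - 38) = 0.025 hours

0.025 hours


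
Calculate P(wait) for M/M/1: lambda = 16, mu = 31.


P(wait) = rho = lambda/mu = 16/31 = 0.5161

0.5161


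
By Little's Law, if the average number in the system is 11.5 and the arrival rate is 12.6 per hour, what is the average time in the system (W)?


W = L / lambda = 11.5 / 12.6 = 0.9127 hours

0.9127 hours


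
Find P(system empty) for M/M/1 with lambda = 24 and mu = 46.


P0 = 1 - rho = 1 - 24/46 = 0.4783

0.4783


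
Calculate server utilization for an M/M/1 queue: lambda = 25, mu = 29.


rho = lambda/mu = 25/29 = 0.8621

0.8621


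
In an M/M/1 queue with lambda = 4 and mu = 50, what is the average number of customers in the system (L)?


rho = 4/50; L = rho/(1-rho) = 0.09

0.09


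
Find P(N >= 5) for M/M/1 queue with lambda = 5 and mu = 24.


P(N >= 5) = rho^5 = (5/24)^5 = 0.0004

0.0004


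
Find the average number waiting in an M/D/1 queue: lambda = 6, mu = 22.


M/D/1: Lq = rho^2 / (2*(1-rho)) where rho = 6/22; Lq = 0.05

0.05


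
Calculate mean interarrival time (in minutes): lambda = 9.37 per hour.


Mean interarrival time = 60/lambda = 60/9.37 = 6.4 minutes

6.4 minutes


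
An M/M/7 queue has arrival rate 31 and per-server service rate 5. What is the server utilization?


rho = lambda/(c*mu) = 31/(7*5) = 0.8857

0.8857


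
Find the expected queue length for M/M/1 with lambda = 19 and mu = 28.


rho = 19/28; Lq = rho^2/(1-rho) = 1.43

1.43


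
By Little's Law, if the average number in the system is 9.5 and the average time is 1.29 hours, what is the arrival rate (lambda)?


lambda = L / W = 9.5 / 1.29 = 7.36 per hour

7.36 per hour


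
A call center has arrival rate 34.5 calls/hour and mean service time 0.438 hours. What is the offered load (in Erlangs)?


Offered load a = lambda * E[S] = 34.5 * 0.438 = 15.11 Erlangs

15.11 Erlangs


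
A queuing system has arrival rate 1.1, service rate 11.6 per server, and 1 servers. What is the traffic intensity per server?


rho = lambda / (c * mu) = 1.1 / (1 * 11.6) = 0.0948

0.0948


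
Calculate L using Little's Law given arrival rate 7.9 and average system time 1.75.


L = lambda * W = 7.9 * 1.75 = 13.83

13.83


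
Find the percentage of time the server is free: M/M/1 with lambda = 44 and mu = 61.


Idle fraction = (1 - rho) * 100 = (1 - 44/61) * 100 = 27.9%

27.9%


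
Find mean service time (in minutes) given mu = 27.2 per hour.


Mean service time = 60/mu = 60/27.2 = 2.21 minutes

2.21 minutes


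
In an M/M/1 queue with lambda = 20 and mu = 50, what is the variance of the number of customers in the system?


rho = 20/50; Var(N) = rho/(1-rho)^2 = 1.11

1.11


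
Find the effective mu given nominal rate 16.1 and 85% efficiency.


Effective rate = mu * efficiency = 16.1 * 0.85 = 13.69 per hour

13.69 per hour
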